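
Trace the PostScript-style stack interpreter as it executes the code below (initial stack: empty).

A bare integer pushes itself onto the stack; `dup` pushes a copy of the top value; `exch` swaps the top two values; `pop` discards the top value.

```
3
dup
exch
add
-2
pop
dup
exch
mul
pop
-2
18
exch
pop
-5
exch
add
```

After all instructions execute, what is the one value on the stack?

3    → [3]
dup  → [3, 3]
exch → [3, 3]
add  → [6]
-2   → [6, -2]
pop  → [6]
dup  → [6, 6]
exch → [6, 6]
mul  → [36]
pop  → []
-2   → [-2]
18   → [-2, 18]
exch → [18, -2]
pop  → [18]
-5   → [18, -5]
exch → [-5, 18]
add  → [13]

13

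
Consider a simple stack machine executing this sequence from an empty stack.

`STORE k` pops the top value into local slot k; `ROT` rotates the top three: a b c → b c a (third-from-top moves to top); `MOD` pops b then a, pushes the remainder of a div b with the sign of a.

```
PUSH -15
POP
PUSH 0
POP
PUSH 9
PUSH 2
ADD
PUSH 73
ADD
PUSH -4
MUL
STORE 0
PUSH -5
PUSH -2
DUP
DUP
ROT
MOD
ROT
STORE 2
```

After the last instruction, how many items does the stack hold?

2

PUSH -15 → -15
POP      → (empty)
PUSH 0   → 0
POP      → (empty)
PUSH 9   → 9
PUSH 2   → 9 2
ADD      → 11
PUSH 73  → 11 73
ADD      → 84
PUSH -4  → 84 -4
MUL      → -336
STORE 0  → (empty)
PUSH -5  → -5
PUSH -2  → -5 -2
DUP      → -5 -2 -2
DUP      → -5 -2 -2 -2
ROT      → -5 -2 -2 -2
MOD      → -5 -2 0
ROT      → -2 0 -5
STORE 2  → -2 0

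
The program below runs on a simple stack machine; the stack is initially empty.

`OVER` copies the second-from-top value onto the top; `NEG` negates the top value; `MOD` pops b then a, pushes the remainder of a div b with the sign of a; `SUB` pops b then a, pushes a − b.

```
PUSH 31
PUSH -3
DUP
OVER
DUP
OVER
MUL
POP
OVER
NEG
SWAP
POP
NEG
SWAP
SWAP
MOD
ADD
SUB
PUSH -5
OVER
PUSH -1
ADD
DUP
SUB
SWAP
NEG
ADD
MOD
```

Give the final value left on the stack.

PUSH 31 -> [31]
PUSH -3 -> [31, -3]
DUP     -> [31, -3, -3]
OVER    -> [31, -3, -3, -3]
DUP     -> [31, -3, -3, -3, -3]
OVER    -> [31, -3, -3, -3, -3, -3]
MUL     -> [31, -3, -3, -3, 9]
POP     -> [31, -3, -3, -3]
OVER    -> [31, -3, -3, -3, -3]
NEG     -> [31, -3, -3, -3, 3]
SWAP    -> [31, -3, -3, 3, -3]
POP     -> [31, -3, -3, 3]
NEG     -> [31, -3, -3, -3]
SWAP    -> [31, -3, -3, -3]
SWAP    -> [31, -3, -3, -3]
MOD     -> [31, -3, 0]
ADD     -> [31, -3]
SUB     -> [34]
PUSH -5 -> [34, -5]
OVER    -> [34, -5, 34]
PUSH -1 -> [34, -5, 34, -1]
ADD     -> [34, -5, 33]
DUP     -> [34, -5, 33, 33]
SUB     -> [34, -5, 0]
SWAP    -> [34, 0, -5]
NEG     -> [34, 0, 5]
ADD     -> [34, 5]
MOD     -> [4]

4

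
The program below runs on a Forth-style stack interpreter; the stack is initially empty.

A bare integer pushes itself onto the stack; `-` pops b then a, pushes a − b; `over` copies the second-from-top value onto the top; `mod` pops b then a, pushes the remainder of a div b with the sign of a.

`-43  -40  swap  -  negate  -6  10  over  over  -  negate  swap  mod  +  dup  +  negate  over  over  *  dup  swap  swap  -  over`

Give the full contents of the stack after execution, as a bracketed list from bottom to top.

-43    : -43
-40    : -43 -40
swap   : -40 -43
-      : 3
negate : -3
-6     : -3 -6
10     : -3 -6 10
over   : -3 -6 10 -6
over   : -3 -6 10 -6 10
-      : -3 -6 10 -16
negate : -3 -6 10 16
swap   : -3 -6 16 10
mod    : -3 -6 6
+      : -3 0
dup    : -3 0 0
+      : -3 0
negate : -3 0
over   : -3 0 -3
over   : -3 0 -3 0
*      : -3 0 0
dup    : -3 0 0 0
swap   : -3 0 0 0
swap   : -3 0 0 0
-      : -3 0 0
over   : -3 0 0 0

[-3, 0, 0, 0]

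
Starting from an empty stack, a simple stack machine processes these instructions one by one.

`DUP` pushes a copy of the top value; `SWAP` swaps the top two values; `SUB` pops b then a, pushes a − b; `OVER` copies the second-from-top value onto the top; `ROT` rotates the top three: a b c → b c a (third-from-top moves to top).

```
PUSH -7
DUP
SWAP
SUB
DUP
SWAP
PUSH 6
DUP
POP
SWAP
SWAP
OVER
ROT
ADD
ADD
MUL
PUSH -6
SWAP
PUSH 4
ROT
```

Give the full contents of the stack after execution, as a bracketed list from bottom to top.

[0, 4, -6]

PUSH -7 → -7
DUP     → -7 -7
SWAP    → -7 -7
SUB     → 0
DUP     → 0 0
SWAP    → 0 0
PUSH 6  → 0 0 6
DUP     → 0 0 6 6
POP     → 0 0 6
SWAP    → 0 6 0
SWAP    → 0 0 6
OVER    → 0 0 6 0
ROT     → 0 6 0 0
ADD     → 0 6 0
ADD     → 0 6
MUL     → 0
PUSH -6 → 0 -6
SWAP    → -6 0
PUSH 4  → -6 0 4
ROT     → 0 4 -6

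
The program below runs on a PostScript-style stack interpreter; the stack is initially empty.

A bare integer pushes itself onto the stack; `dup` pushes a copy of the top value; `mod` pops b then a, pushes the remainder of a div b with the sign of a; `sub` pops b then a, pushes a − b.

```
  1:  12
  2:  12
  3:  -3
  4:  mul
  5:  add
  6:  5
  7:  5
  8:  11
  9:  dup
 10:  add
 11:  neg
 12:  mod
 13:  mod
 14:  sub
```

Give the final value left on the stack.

12  → 12
12  → 12 12
-3  → 12 12 -3
mul → 12 -36
add → -24
5   → -24 5
5   → -24 5 5
11  → -24 5 5 11
dup → -24 5 5 11 11
add → -24 5 5 22
neg → -24 5 5 -22
mod → -24 5 5
mod → -24 0
sub → -24

-24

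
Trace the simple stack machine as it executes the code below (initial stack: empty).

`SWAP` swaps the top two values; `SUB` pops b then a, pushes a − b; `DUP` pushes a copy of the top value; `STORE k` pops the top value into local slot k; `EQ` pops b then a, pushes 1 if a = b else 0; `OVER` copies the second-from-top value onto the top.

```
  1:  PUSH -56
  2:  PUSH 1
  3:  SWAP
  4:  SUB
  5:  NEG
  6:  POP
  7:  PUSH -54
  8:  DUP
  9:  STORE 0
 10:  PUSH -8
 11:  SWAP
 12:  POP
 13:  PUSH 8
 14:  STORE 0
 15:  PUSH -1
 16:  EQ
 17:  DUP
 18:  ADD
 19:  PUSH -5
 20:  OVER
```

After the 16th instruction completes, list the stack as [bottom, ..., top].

PUSH -56 : -56
PUSH 1   : -56 1
SWAP     : 1 -56
SUB      : 57
NEG      : -57
POP      : (empty)
PUSH -54 : -54
DUP      : -54 -54
STORE 0  : -54
PUSH -8  : -54 -8
SWAP     : -8 -54
POP      : -8
PUSH 8   : -8 8
STORE 0  : -8
PUSH -1  : -8 -1
EQ       : 0

[0]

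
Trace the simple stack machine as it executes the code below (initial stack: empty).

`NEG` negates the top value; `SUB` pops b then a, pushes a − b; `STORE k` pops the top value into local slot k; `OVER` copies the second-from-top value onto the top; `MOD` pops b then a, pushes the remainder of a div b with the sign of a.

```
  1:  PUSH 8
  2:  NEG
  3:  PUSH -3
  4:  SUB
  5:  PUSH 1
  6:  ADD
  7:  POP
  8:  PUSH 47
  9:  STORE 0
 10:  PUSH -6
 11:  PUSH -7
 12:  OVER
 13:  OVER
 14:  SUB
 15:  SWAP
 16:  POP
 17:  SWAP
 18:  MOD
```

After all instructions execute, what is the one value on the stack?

PUSH 8   8
NEG      -8
PUSH -3  -8 -3
SUB      -5
PUSH 1   -5 1
ADD      -4
POP      (empty)
PUSH 47  47
STORE 0  (empty)
PUSH -6  -6
PUSH -7  -6 -7
OVER     -6 -7 -6
OVER     -6 -7 -6 -7
SUB      -6 -7 1
SWAP     -6 1 -7
POP      -6 1
SWAP     1 -6
MOD      1

1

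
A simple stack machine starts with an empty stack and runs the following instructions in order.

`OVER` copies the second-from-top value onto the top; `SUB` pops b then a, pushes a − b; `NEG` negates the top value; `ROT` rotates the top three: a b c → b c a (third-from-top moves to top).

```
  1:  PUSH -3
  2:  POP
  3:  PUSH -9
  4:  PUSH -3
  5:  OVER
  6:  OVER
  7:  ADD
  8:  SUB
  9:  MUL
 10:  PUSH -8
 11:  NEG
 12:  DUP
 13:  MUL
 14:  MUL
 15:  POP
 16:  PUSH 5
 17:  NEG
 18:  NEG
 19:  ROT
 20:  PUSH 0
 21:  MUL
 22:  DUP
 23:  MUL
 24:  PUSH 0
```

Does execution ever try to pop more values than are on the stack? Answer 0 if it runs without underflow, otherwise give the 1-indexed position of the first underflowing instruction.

19

PUSH -3 -> -3
POP     -> (empty)
PUSH -9 -> -9
PUSH -3 -> -9 -3
OVER    -> -9 -3 -9
OVER    -> -9 -3 -9 -3
ADD     -> -9 -3 -12
SUB     -> -9 9
MUL     -> -81
PUSH -8 -> -81 -8
NEG     -> -81 8
DUP     -> -81 8 8
MUL     -> -81 64
MUL     -> -5184
POP     -> (empty)
PUSH 5  -> 5
NEG     -> -5
NEG     -> 5
ROT  — needs 3 operands, stack has 1 → underflow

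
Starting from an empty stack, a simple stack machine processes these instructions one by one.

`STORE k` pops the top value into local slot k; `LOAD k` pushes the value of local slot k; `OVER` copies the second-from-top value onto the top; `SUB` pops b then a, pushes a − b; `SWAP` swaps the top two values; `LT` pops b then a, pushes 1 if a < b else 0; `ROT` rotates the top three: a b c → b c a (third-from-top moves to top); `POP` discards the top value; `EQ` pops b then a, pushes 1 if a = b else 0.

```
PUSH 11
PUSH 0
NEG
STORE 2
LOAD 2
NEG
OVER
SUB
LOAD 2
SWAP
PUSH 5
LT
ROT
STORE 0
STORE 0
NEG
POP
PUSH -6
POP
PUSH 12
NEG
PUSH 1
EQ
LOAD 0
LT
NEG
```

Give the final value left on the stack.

PUSH 11 : 11
PUSH 0  : 11 0
NEG     : 11 0
STORE 2 : 11
LOAD 2  : 11 0
NEG     : 11 0
OVER    : 11 0 11
SUB     : 11 -11
LOAD 2  : 11 -11 0
SWAP    : 11 0 -11
PUSH 5  : 11 0 -11 5
LT      : 11 0 1
ROT     : 0 1 11
STORE 0 : 0 1
STORE 0 : 0
NEG     : 0
POP     : (empty)
PUSH -6 : -6
POP     : (empty)
PUSH 12 : 12
NEG     : -12
PUSH 1  : -12 1
EQ      : 0
LOAD 0  : 0 1
LT      : 1
NEG     : -1

-1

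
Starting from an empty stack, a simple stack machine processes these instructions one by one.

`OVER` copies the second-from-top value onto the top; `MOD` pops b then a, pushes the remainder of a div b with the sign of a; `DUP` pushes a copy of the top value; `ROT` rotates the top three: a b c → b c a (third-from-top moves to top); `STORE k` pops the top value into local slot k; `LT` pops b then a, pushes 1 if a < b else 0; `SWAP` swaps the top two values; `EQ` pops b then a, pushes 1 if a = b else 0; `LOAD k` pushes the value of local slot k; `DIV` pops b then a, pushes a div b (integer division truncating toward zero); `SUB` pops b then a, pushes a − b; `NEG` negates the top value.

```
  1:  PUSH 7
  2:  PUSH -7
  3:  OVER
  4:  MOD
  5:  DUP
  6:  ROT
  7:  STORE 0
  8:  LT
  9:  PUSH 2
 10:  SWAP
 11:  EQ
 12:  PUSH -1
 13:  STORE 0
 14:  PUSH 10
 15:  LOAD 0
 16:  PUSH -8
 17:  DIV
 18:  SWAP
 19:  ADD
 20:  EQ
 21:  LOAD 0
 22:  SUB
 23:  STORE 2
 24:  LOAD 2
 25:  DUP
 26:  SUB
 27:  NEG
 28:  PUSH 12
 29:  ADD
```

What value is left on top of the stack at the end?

12

PUSH 7  → [7]
PUSH -7 → [7, -7]
OVER    → [7, -7, 7]
MOD     → [7, 0]
DUP     → [7, 0, 0]
ROT     → [0, 0, 7]
STORE 0 → [0, 0]
LT      → [0]
PUSH 2  → [0, 2]
SWAP    → [2, 0]
EQ      → [0]
PUSH -1 → [0, -1]
STORE 0 → [0]
PUSH 10 → [0, 10]
LOAD 0  → [0, 10, -1]
PUSH -8 → [0, 10, -1, -8]
DIV     → [0, 10, 0]
SWAP    → [0, 0, 10]
ADD     → [0, 10]
EQ      → [0]
LOAD 0  → [0, -1]
SUB     → [1]
STORE 2 → []
LOAD 2  → [1]
DUP     → [1, 1]
SUB     → [0]
NEG     → [0]
PUSH 12 → [0, 12]
ADD     → [12]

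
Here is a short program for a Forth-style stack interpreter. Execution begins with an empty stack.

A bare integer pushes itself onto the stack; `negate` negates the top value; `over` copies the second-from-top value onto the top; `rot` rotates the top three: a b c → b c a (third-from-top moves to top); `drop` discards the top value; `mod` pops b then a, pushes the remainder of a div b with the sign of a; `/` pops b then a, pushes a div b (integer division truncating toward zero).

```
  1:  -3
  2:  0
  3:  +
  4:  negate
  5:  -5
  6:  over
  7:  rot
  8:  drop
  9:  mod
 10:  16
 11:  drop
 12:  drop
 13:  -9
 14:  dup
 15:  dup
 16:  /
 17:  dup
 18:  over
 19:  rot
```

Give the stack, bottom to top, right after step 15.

-3     → -3
0      → -3 0
+      → -3
negate → 3
-5     → 3 -5
over   → 3 -5 3
rot    → -5 3 3
drop   → -5 3
mod    → -2
16     → -2 16
drop   → -2
drop   → (empty)
-9     → -9
dup    → -9 -9
dup    → -9 -9 -9

[-9, -9, -9]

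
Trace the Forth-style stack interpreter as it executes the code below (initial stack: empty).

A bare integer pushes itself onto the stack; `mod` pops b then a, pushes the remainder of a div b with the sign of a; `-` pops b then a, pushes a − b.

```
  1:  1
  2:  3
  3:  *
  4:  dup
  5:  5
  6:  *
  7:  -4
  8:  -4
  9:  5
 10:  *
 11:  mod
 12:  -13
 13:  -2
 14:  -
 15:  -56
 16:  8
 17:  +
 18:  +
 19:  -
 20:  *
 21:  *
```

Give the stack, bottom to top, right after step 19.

1   : 1
3   : 1 3
*   : 3
dup : 3 3
5   : 3 3 5
*   : 3 15
-4  : 3 15 -4
-4  : 3 15 -4 -4
5   : 3 15 -4 -4 5
*   : 3 15 -4 -20
mod : 3 15 -4
-13 : 3 15 -4 -13
-2  : 3 15 -4 -13 -2
-   : 3 15 -4 -11
-56 : 3 15 -4 -11 -56
8   : 3 15 -4 -11 -56 8
+   : 3 15 -4 -11 -48
+   : 3 15 -4 -59
-   : 3 15 55

[3, 15, 55]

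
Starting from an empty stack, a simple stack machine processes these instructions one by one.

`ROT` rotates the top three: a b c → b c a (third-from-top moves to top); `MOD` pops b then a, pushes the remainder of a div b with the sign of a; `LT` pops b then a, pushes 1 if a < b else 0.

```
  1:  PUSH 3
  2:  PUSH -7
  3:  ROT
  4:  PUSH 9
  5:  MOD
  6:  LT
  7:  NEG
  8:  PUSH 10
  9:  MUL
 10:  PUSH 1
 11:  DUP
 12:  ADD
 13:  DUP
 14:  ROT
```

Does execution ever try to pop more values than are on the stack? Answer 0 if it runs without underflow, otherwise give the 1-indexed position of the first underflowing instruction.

3

PUSH 3  → 3
PUSH -7 → 3 -7
ROT  — needs 3 operands, stack has 2 → underflow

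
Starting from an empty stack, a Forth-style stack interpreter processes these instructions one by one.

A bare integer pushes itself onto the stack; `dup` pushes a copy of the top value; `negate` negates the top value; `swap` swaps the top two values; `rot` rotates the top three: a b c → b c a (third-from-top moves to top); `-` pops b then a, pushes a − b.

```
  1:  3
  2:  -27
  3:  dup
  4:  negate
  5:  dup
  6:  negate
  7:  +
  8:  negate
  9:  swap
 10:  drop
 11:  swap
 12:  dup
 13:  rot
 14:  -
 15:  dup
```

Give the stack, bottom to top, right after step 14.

[3, 3]

3      : [3]
-27    : [3, -27]
dup    : [3, -27, -27]
negate : [3, -27, 27]
dup    : [3, -27, 27, 27]
negate : [3, -27, 27, -27]
+      : [3, -27, 0]
negate : [3, -27, 0]
swap   : [3, 0, -27]
drop   : [3, 0]
swap   : [0, 3]
dup    : [0, 3, 3]
rot    : [3, 3, 0]
-      : [3, 3]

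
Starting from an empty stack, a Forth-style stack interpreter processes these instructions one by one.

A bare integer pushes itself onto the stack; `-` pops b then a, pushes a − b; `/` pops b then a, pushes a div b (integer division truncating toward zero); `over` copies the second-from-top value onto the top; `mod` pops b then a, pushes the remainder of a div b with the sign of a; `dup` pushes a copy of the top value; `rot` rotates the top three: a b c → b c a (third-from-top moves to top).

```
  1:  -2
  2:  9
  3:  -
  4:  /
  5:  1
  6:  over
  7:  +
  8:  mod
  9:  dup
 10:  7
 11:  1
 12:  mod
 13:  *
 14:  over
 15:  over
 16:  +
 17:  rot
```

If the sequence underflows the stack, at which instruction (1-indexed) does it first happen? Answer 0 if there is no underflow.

-2 → [-2]
9  → [-2, 9]
-  → [-11]
/  — needs 2 operands, stack has 1 → underflow

4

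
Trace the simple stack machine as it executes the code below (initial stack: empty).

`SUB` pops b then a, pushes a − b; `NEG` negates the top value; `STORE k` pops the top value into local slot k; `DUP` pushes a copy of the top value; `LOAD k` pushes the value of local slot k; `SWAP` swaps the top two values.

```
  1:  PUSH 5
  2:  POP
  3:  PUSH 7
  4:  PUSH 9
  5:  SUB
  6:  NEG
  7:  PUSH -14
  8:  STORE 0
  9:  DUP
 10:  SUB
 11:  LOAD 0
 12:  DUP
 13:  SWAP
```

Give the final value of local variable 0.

PUSH 5   -> [5]
POP      -> []
PUSH 7   -> [7]
PUSH 9   -> [7, 9]
SUB      -> [-2]
NEG      -> [2]
PUSH -14 -> [2, -14]
STORE 0  -> [2]
DUP      -> [2, 2]
SUB      -> [0]
LOAD 0   -> [0, -14]
DUP      -> [0, -14, -14]
SWAP     -> [0, -14, -14]

-14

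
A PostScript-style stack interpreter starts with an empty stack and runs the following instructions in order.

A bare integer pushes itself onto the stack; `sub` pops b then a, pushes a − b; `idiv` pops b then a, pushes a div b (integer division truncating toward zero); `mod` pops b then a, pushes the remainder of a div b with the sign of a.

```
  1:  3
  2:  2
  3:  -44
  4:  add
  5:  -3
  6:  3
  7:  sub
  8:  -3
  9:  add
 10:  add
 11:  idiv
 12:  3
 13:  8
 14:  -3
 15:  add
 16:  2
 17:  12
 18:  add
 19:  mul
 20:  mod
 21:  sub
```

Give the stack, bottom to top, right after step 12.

3    : 3
2    : 3 2
-44  : 3 2 -44
add  : 3 -42
-3   : 3 -42 -3
3    : 3 -42 -3 3
sub  : 3 -42 -6
-3   : 3 -42 -6 -3
add  : 3 -42 -9
add  : 3 -51
idiv : 0
3    : 0 3

[0, 3]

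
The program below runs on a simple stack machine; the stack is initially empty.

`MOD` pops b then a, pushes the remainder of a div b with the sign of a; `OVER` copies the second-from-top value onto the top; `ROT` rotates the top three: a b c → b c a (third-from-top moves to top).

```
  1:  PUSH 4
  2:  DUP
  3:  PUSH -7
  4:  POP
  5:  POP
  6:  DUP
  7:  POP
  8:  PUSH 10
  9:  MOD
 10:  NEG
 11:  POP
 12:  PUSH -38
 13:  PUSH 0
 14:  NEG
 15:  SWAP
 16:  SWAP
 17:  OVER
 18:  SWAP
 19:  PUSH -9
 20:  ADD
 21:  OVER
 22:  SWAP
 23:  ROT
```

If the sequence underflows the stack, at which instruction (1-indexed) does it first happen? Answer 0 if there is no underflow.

0

PUSH 4   : [4]
DUP      : [4, 4]
PUSH -7  : [4, 4, -7]
POP      : [4, 4]
POP      : [4]
DUP      : [4, 4]
POP      : [4]
PUSH 10  : [4, 10]
MOD      : [4]
NEG      : [-4]
POP      : []
PUSH -38 : [-38]
PUSH 0   : [-38, 0]
NEG      : [-38, 0]
SWAP     : [0, -38]
SWAP     : [-38, 0]
OVER     : [-38, 0, -38]
SWAP     : [-38, -38, 0]
PUSH -9  : [-38, -38, 0, -9]
ADD      : [-38, -38, -9]
OVER     : [-38, -38, -9, -38]
SWAP     : [-38, -38, -38, -9]
ROT      : [-38, -38, -9, -38]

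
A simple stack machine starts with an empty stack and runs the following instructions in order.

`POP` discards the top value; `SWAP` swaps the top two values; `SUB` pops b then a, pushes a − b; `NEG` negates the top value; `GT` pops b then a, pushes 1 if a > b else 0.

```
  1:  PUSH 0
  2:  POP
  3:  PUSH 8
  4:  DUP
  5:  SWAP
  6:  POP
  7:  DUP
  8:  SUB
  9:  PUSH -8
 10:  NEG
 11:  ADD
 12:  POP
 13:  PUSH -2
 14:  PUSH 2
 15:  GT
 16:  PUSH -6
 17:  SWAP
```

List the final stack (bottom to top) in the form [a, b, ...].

[-6, 0]

PUSH 0  -> 0
POP     -> (empty)
PUSH 8  -> 8
DUP     -> 8 8
SWAP    -> 8 8
POP     -> 8
DUP     -> 8 8
SUB     -> 0
PUSH -8 -> 0 -8
NEG     -> 0 8
ADD     -> 8
POP     -> (empty)
PUSH -2 -> -2
PUSH 2  -> -2 2
GT      -> 0
PUSH -6 -> 0 -6
SWAP    -> -6 0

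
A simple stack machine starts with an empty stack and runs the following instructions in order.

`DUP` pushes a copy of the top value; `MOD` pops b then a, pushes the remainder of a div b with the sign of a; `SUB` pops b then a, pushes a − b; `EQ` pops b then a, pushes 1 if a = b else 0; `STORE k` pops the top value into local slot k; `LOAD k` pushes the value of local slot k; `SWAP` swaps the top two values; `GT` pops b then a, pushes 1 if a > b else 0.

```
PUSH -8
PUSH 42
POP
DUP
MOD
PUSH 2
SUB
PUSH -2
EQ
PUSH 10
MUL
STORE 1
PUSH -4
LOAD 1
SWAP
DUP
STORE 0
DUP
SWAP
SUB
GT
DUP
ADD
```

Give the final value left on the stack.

2

PUSH -8 → -8
PUSH 42 → -8 42
POP     → -8
DUP     → -8 -8
MOD     → 0
PUSH 2  → 0 2
SUB     → -2
PUSH -2 → -2 -2
EQ      → 1
PUSH 10 → 1 10
MUL     → 10
STORE 1 → (empty)
PUSH -4 → -4
LOAD 1  → -4 10
SWAP    → 10 -4
DUP     → 10 -4 -4
STORE 0 → 10 -4
DUP     → 10 -4 -4
SWAP    → 10 -4 -4
SUB     → 10 0
GT      → 1
DUP     → 1 1
ADD     → 2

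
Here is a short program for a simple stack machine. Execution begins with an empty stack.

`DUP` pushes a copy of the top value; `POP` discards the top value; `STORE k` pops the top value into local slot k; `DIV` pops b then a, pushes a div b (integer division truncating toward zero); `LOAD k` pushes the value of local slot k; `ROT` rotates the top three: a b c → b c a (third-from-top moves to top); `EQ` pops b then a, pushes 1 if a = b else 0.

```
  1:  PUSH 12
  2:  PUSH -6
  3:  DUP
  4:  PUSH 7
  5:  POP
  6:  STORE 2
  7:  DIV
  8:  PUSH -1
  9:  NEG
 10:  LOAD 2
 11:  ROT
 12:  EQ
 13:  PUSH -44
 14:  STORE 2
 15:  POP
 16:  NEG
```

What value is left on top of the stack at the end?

PUSH 12   [12]
PUSH -6   [12, -6]
DUP       [12, -6, -6]
PUSH 7    [12, -6, -6, 7]
POP       [12, -6, -6]
STORE 2   [12, -6]
DIV       [-2]
PUSH -1   [-2, -1]
NEG       [-2, 1]
LOAD 2    [-2, 1, -6]
ROT       [1, -6, -2]
EQ        [1, 0]
PUSH -44  [1, 0, -44]
STORE 2   [1, 0]
POP       [1]
NEG       [-1]

-1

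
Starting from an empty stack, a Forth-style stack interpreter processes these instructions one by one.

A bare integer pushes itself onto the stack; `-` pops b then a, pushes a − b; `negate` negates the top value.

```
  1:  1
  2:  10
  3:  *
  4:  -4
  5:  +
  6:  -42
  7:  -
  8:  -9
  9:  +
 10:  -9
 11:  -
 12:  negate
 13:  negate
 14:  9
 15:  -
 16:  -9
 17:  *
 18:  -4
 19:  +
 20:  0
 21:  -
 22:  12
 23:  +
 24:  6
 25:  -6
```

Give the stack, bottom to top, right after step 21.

1      : [1]
10     : [1, 10]
*      : [10]
-4     : [10, -4]
+      : [6]
-42    : [6, -42]
-      : [48]
-9     : [48, -9]
+      : [39]
-9     : [39, -9]
-      : [48]
negate : [-48]
negate : [48]
9      : [48, 9]
-      : [39]
-9     : [39, -9]
*      : [-351]
-4     : [-351, -4]
+      : [-355]
0      : [-355, 0]
-      : [-355]

[-355]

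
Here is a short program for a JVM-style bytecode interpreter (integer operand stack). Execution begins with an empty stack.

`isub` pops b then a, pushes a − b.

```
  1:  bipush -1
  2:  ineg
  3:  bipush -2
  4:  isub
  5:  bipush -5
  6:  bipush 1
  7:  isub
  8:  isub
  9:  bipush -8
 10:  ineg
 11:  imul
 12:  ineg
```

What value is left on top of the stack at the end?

bipush -1 → -1
ineg      → 1
bipush -2 → 1 -2
isub      → 3
bipush -5 → 3 -5
bipush 1  → 3 -5 1
isub      → 3 -6
isub      → 9
bipush -8 → 9 -8
ineg      → 9 8
imul      → 72
ineg      → -72

-72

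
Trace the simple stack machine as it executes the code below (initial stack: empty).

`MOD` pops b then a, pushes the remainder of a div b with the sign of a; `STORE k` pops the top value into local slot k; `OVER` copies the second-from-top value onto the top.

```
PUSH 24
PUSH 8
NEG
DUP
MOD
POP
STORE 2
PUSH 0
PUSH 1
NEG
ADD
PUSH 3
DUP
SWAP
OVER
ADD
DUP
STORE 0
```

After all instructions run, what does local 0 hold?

PUSH 24  24
PUSH 8   24 8
NEG      24 -8
DUP      24 -8 -8
MOD      24 0
POP      24
STORE 2  (empty)
PUSH 0   0
PUSH 1   0 1
NEG      0 -1
ADD      -1
PUSH 3   -1 3
DUP      -1 3 3
SWAP     -1 3 3
OVER     -1 3 3 3
ADD      -1 3 6
DUP      -1 3 6 6
STORE 0  -1 3 6

6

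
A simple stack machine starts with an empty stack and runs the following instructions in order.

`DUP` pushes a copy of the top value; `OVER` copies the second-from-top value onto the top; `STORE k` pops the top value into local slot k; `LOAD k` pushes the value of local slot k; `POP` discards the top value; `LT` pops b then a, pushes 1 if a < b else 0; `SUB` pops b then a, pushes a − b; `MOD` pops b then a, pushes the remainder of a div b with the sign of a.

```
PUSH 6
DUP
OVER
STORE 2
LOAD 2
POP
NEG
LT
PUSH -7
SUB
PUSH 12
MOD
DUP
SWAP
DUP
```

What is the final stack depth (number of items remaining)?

PUSH 6  → [6]
DUP     → [6, 6]
OVER    → [6, 6, 6]
STORE 2 → [6, 6]
LOAD 2  → [6, 6, 6]
POP     → [6, 6]
NEG     → [6, -6]
LT      → [0]
PUSH -7 → [0, -7]
SUB     → [7]
PUSH 12 → [7, 12]
MOD     → [7]
DUP     → [7, 7]
SWAP    → [7, 7]
DUP     → [7, 7, 7]

3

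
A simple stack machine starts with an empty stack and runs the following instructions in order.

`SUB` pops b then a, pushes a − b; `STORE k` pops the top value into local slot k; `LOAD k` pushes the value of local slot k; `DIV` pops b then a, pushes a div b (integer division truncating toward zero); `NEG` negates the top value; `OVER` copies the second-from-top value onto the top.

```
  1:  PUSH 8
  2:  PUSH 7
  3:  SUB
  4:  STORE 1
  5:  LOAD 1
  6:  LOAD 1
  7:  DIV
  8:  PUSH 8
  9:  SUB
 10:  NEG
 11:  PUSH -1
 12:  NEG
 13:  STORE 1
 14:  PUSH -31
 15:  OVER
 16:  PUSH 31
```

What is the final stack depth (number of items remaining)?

PUSH 8   : [8]
PUSH 7   : [8, 7]
SUB      : [1]
STORE 1  : []
LOAD 1   : [1]
LOAD 1   : [1, 1]
DIV      : [1]
PUSH 8   : [1, 8]
SUB      : [-7]
NEG      : [7]
PUSH -1  : [7, -1]
NEG      : [7, 1]
STORE 1  : [7]
PUSH -31 : [7, -31]
OVER     : [7, -31, 7]
PUSH 31  : [7, -31, 7, 31]

4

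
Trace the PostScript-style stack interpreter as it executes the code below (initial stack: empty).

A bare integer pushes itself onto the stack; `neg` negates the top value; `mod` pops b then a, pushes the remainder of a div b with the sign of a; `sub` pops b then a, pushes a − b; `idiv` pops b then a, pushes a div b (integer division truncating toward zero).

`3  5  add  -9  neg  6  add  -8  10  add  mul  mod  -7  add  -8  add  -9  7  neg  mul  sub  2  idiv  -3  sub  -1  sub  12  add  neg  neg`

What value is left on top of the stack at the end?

-19

3    -> 3
5    -> 3 5
add  -> 8
-9   -> 8 -9
neg  -> 8 9
6    -> 8 9 6
add  -> 8 15
-8   -> 8 15 -8
10   -> 8 15 -8 10
add  -> 8 15 2
mul  -> 8 30
mod  -> 8
-7   -> 8 -7
add  -> 1
-8   -> 1 -8
add  -> -7
-9   -> -7 -9
7    -> -7 -9 7
neg  -> -7 -9 -7
mul  -> -7 63
sub  -> -70
2    -> -70 2
idiv -> -35
-3   -> -35 -3
sub  -> -32
-1   -> -32 -1
sub  -> -31
12   -> -31 12
add  -> -19
neg  -> 19
neg  -> -19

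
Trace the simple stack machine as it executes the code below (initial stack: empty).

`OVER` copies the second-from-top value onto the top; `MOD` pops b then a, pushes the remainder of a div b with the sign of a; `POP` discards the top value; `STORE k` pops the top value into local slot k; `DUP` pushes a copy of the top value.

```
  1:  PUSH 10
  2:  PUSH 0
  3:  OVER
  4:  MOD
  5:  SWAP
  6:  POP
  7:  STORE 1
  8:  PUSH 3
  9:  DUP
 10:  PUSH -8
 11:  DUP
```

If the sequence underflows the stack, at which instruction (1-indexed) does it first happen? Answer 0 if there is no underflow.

0

PUSH 10 → [10]
PUSH 0  → [10, 0]
OVER    → [10, 0, 10]
MOD     → [10, 0]
SWAP    → [0, 10]
POP     → [0]
STORE 1 → []
PUSH 3  → [3]
DUP     → [3, 3]
PUSH -8 → [3, 3, -8]
DUP     → [3, 3, -8, -8]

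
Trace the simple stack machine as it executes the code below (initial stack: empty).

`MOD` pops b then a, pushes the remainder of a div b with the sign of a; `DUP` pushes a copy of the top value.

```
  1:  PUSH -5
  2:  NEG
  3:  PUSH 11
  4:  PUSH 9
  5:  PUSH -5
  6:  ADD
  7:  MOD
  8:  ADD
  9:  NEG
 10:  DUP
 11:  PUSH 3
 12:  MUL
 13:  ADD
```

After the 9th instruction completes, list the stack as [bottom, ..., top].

[-8]

PUSH -5 : [-5]
NEG     : [5]
PUSH 11 : [5, 11]
PUSH 9  : [5, 11, 9]
PUSH -5 : [5, 11, 9, -5]
ADD     : [5, 11, 4]
MOD     : [5, 3]
ADD     : [8]
NEG     : [-8]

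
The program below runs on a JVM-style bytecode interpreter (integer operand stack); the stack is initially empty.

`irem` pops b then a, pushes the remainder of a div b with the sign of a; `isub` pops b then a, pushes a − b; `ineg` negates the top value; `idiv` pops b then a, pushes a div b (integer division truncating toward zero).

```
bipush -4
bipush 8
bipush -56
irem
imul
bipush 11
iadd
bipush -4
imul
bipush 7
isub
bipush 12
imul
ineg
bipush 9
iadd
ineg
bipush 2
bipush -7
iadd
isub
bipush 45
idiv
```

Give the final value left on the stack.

bipush -4   [-4]
bipush 8    [-4, 8]
bipush -56  [-4, 8, -56]
irem        [-4, 8]
imul        [-32]
bipush 11   [-32, 11]
iadd        [-21]
bipush -4   [-21, -4]
imul        [84]
bipush 7    [84, 7]
isub        [77]
bipush 12   [77, 12]
imul        [924]
ineg        [-924]
bipush 9    [-924, 9]
iadd        [-915]
ineg        [915]
bipush 2    [915, 2]
bipush -7   [915, 2, -7]
iadd        [915, -5]
isub        [920]
bipush 45   [920, 45]
idiv        [20]

20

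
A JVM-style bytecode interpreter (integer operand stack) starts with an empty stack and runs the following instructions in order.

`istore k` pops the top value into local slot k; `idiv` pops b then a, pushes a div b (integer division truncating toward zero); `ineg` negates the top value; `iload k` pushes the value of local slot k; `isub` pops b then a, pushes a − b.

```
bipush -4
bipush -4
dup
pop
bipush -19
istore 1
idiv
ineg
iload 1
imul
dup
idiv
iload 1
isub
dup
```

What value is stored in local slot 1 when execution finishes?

-19

bipush -4  → [-4]
bipush -4  → [-4, -4]
dup        → [-4, -4, -4]
pop        → [-4, -4]
bipush -19 → [-4, -4, -19]
istore 1   → [-4, -4]
idiv       → [1]
ineg       → [-1]
iload 1    → [-1, -19]
imul       → [19]
dup        → [19, 19]
idiv       → [1]
iload 1    → [1, -19]
isub       → [20]
dup        → [20, 20]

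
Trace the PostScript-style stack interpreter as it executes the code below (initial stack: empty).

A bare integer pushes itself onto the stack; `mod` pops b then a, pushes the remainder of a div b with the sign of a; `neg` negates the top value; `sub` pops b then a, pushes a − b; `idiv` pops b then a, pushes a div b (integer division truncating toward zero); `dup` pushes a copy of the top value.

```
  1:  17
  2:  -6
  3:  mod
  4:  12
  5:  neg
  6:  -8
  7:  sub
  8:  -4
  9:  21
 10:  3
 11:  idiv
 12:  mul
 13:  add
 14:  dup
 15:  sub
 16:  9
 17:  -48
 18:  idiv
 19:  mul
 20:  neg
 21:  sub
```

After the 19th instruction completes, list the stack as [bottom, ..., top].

17   → [17]
-6   → [17, -6]
mod  → [5]
12   → [5, 12]
neg  → [5, -12]
-8   → [5, -12, -8]
sub  → [5, -4]
-4   → [5, -4, -4]
21   → [5, -4, -4, 21]
3    → [5, -4, -4, 21, 3]
idiv → [5, -4, -4, 7]
mul  → [5, -4, -28]
add  → [5, -32]
dup  → [5, -32, -32]
sub  → [5, 0]
9    → [5, 0, 9]
-48  → [5, 0, 9, -48]
idiv → [5, 0, 0]
mul  → [5, 0]

[5, 0]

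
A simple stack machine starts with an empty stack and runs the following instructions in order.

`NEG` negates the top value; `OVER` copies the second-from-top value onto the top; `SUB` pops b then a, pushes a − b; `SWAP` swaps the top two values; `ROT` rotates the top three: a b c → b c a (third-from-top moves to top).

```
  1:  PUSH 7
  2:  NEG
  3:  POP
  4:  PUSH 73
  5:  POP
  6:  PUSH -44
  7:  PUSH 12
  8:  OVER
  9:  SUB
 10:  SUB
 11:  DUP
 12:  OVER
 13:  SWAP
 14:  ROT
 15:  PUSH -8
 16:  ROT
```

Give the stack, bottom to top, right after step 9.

PUSH 7   : 7
NEG      : -7
POP      : (empty)
PUSH 73  : 73
POP      : (empty)
PUSH -44 : -44
PUSH 12  : -44 12
OVER     : -44 12 -44
SUB      : -44 56

[-44, 56]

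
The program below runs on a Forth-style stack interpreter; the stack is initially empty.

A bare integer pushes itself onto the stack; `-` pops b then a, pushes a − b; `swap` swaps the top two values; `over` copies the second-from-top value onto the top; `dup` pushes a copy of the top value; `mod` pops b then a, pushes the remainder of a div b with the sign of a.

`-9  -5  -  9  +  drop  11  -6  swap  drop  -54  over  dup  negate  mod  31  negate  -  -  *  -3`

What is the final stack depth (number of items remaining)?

2

-9     : -9
-5     : -9 -5
-      : -4
9      : -4 9
+      : 5
drop   : (empty)
11     : 11
-6     : 11 -6
swap   : -6 11
drop   : -6
-54    : -6 -54
over   : -6 -54 -6
dup    : -6 -54 -6 -6
negate : -6 -54 -6 6
mod    : -6 -54 0
31     : -6 -54 0 31
negate : -6 -54 0 -31
-      : -6 -54 31
-      : -6 -85
*      : 510
-3     : 510 -3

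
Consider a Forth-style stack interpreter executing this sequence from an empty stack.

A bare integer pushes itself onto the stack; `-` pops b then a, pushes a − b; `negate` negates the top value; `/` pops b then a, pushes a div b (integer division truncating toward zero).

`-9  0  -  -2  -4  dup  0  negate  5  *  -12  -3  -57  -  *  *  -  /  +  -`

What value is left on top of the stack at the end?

-9      [-9]
0       [-9, 0]
-       [-9]
-2      [-9, -2]
-4      [-9, -2, -4]
dup     [-9, -2, -4, -4]
0       [-9, -2, -4, -4, 0]
negate  [-9, -2, -4, -4, 0]
5       [-9, -2, -4, -4, 0, 5]
*       [-9, -2, -4, -4, 0]
-12     [-9, -2, -4, -4, 0, -12]
-3      [-9, -2, -4, -4, 0, -12, -3]
-57     [-9, -2, -4, -4, 0, -12, -3, -57]
-       [-9, -2, -4, -4, 0, -12, 54]
*       [-9, -2, -4, -4, 0, -648]
*       [-9, -2, -4, -4, 0]
-       [-9, -2, -4, -4]
/       [-9, -2, 1]
+       [-9, -1]
-       [-8]

-8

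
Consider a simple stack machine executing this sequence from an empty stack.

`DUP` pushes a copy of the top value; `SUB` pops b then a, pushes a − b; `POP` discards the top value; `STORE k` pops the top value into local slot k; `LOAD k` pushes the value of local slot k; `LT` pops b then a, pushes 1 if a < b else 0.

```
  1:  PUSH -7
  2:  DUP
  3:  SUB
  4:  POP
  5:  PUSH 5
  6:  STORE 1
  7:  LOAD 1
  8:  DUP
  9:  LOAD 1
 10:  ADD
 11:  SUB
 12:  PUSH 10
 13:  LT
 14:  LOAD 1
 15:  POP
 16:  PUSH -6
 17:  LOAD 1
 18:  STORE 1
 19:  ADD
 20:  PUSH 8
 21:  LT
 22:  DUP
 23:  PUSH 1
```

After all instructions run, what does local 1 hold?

PUSH -7 : -7
DUP     : -7 -7
SUB     : 0
POP     : (empty)
PUSH 5  : 5
STORE 1 : (empty)
LOAD 1  : 5
DUP     : 5 5
LOAD 1  : 5 5 5
ADD     : 5 10
SUB     : -5
PUSH 10 : -5 10
LT      : 1
LOAD 1  : 1 5
POP     : 1
PUSH -6 : 1 -6
LOAD 1  : 1 -6 5
STORE 1 : 1 -6
ADD     : -5
PUSH 8  : -5 8
LT      : 1
DUP     : 1 1
PUSH 1  : 1 1 1

5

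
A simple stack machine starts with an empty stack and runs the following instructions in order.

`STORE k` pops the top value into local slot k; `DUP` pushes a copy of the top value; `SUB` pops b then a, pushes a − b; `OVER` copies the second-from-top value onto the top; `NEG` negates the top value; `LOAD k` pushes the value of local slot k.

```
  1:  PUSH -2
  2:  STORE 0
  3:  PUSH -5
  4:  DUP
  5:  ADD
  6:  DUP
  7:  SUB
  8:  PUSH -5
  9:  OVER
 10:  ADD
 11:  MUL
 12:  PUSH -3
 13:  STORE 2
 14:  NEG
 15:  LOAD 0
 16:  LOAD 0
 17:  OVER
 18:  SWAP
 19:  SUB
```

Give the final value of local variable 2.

-3

PUSH -2 : -2
STORE 0 : (empty)
PUSH -5 : -5
DUP     : -5 -5
ADD     : -10
DUP     : -10 -10
SUB     : 0
PUSH -5 : 0 -5
OVER    : 0 -5 0
ADD     : 0 -5
MUL     : 0
PUSH -3 : 0 -3
STORE 2 : 0
NEG     : 0
LOAD 0  : 0 -2
LOAD 0  : 0 -2 -2
OVER    : 0 -2 -2 -2
SWAP    : 0 -2 -2 -2
SUB     : 0 -2 0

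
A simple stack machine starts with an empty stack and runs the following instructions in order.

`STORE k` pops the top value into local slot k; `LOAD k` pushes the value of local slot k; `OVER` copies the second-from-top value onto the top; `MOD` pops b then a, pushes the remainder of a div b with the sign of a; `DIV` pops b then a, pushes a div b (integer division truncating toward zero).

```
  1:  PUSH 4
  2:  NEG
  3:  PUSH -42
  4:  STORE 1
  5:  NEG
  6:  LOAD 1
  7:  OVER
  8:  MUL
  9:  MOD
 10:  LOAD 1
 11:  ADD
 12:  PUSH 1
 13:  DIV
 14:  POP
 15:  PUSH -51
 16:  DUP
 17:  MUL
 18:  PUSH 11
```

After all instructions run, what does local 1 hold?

PUSH 4   : [4]
NEG      : [-4]
PUSH -42 : [-4, -42]
STORE 1  : [-4]
NEG      : [4]
LOAD 1   : [4, -42]
OVER     : [4, -42, 4]
MUL      : [4, -168]
MOD      : [4]
LOAD 1   : [4, -42]
ADD      : [-38]
PUSH 1   : [-38, 1]
DIV      : [-38]
POP      : []
PUSH -51 : [-51]
DUP      : [-51, -51]
MUL      : [2601]
PUSH 11  : [2601, 11]

-42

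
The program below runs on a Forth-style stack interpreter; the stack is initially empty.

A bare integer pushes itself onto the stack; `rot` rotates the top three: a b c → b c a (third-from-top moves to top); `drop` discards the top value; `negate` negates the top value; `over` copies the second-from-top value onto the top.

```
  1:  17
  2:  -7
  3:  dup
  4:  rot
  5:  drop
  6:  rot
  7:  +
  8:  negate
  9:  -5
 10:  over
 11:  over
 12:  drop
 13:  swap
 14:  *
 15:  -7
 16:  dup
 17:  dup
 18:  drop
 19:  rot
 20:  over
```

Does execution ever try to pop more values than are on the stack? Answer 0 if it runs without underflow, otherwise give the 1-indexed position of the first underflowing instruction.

6

17   : 17
-7   : 17 -7
dup  : 17 -7 -7
rot  : -7 -7 17
drop : -7 -7
rot  — needs 3 operands, stack has 2 → underflow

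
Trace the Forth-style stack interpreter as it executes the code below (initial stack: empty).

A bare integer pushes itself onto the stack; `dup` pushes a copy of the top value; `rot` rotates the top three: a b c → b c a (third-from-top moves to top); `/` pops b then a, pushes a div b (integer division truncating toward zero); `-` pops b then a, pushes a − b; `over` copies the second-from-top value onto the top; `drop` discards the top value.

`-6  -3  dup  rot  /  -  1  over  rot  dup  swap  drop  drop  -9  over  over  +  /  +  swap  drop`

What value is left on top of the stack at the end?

-3

-6   -> [-6]
-3   -> [-6, -3]
dup  -> [-6, -3, -3]
rot  -> [-3, -3, -6]
/    -> [-3, 0]
-    -> [-3]
1    -> [-3, 1]
over -> [-3, 1, -3]
rot  -> [1, -3, -3]
dup  -> [1, -3, -3, -3]
swap -> [1, -3, -3, -3]
drop -> [1, -3, -3]
drop -> [1, -3]
-9   -> [1, -3, -9]
over -> [1, -3, -9, -3]
over -> [1, -3, -9, -3, -9]
+    -> [1, -3, -9, -12]
/    -> [1, -3, 0]
+    -> [1, -3]
swap -> [-3, 1]
drop -> [-3]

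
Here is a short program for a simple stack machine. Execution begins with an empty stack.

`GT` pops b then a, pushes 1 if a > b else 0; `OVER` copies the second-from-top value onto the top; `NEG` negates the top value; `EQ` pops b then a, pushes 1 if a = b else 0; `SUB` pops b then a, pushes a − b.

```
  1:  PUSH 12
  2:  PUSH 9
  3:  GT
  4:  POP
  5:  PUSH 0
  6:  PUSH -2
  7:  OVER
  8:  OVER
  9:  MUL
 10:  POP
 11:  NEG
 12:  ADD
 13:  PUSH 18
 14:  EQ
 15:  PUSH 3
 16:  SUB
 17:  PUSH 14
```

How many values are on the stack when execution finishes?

PUSH 12  12
PUSH 9   12 9
GT       1
POP      (empty)
PUSH 0   0
PUSH -2  0 -2
OVER     0 -2 0
OVER     0 -2 0 -2
MUL      0 -2 0
POP      0 -2
NEG      0 2
ADD      2
PUSH 18  2 18
EQ       0
PUSH 3   0 3
SUB      -3
PUSH 14  -3 14

2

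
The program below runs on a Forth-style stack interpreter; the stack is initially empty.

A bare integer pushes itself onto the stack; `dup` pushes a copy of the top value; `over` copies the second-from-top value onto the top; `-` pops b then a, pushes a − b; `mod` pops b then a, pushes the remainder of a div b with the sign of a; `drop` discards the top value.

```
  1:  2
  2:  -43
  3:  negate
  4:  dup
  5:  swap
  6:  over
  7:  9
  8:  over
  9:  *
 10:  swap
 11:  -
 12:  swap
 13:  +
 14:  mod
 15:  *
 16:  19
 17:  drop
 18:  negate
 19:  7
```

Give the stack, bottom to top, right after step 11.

2       2
-43     2 -43
negate  2 43
dup     2 43 43
swap    2 43 43
over    2 43 43 43
9       2 43 43 43 9
over    2 43 43 43 9 43
*       2 43 43 43 387
swap    2 43 43 387 43
-       2 43 43 344

[2, 43, 43, 344]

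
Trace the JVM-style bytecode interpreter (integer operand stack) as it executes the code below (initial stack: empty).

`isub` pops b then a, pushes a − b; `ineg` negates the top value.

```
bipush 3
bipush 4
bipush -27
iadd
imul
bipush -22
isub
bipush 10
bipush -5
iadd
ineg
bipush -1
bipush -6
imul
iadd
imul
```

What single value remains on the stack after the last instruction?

bipush 3   → 3
bipush 4   → 3 4
bipush -27 → 3 4 -27
iadd       → 3 -23
imul       → -69
bipush -22 → -69 -22
isub       → -47
bipush 10  → -47 10
bipush -5  → -47 10 -5
iadd       → -47 5
ineg       → -47 -5
bipush -1  → -47 -5 -1
bipush -6  → -47 -5 -1 -6
imul       → -47 -5 6
iadd       → -47 1
imul       → -47

-47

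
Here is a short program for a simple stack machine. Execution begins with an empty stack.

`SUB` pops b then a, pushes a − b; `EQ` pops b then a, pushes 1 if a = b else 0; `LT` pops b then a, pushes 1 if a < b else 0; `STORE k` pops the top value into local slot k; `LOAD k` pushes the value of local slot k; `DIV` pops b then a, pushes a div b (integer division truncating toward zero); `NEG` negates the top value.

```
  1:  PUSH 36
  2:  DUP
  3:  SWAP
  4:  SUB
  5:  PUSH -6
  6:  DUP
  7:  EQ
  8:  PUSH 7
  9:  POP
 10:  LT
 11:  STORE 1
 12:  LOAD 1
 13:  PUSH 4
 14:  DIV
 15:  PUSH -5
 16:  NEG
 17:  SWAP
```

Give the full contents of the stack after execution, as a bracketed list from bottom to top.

PUSH 36 : [36]
DUP     : [36, 36]
SWAP    : [36, 36]
SUB     : [0]
PUSH -6 : [0, -6]
DUP     : [0, -6, -6]
EQ      : [0, 1]
PUSH 7  : [0, 1, 7]
POP     : [0, 1]
LT      : [1]
STORE 1 : []
LOAD 1  : [1]
PUSH 4  : [1, 4]
DIV     : [0]
PUSH -5 : [0, -5]
NEG     : [0, 5]
SWAP    : [5, 0]

[5, 0]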